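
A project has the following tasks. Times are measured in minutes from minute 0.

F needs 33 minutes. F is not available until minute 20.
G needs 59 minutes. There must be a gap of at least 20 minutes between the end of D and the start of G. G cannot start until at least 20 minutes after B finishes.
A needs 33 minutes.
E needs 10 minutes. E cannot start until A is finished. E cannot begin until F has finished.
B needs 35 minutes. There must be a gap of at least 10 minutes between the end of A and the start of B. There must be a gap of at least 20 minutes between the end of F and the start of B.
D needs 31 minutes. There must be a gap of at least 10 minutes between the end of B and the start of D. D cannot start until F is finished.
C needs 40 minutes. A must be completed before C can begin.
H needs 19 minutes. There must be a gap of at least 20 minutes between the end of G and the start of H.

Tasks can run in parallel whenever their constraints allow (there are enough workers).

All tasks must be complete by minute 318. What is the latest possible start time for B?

124

To finish by minute 318, H (duration 19) must start no later than minute 299.
Since H (must start by minute 299, minus 20-minute gap → minute 279) depends on it, G must finish by minute 279. Backing off its 59-minute duration gives a latest start of minute 220.
D must finish before G (must start by minute 220, minus 20-minute gap → minute 200). With a 31-minute duration, D must start by 200 − 31 = minute 169.
B has several dependents: D (must start by minute 169, minus 10-minute gap → minute 159); G (must start by minute 220, minus 20-minute gap → minute 200). The earliest of those limits is minute 159, so B must start by 159 − 35 = minute 124.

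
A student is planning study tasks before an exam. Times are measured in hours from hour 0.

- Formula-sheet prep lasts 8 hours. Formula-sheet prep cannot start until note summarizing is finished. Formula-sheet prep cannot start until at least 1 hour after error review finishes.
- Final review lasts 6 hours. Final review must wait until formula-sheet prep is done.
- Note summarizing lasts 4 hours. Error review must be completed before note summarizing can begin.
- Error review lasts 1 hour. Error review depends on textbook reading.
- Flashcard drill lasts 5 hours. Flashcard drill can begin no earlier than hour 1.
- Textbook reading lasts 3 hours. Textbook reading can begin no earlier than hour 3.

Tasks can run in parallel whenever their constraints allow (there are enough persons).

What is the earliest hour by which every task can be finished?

25

After its own release at hour 1, flashcard drill can start at hour 1 and finishes at hour 6.
After its own release at hour 3, textbook reading can start at hour 3 and finishes at hour 6.
Error review waits on textbook reading (finishes hour 6), so it starts at hour 6 and finishes at 6 + 1 = hour 7.
After error review (finishes hour 7), note summarizing can start at hour 7 and finishes at hour 11.
Formula-sheet prep cannot start until note summarizing (finishes hour 11); error review (finishes hour 7, plus 1-hour gap → hour 8). The controlling bound is hour 11, so formula-sheet prep finishes at 11 + 8 = hour 19.
Final review cannot begin until formula-sheet prep (finishes hour 19). It runs from hour 19 to 19 + 6 = hour 25.
All tasks are finished once the last one completes. Finish times: Textbook reading at 6, Flashcard drill at 6, Error review at 7, Note summarizing at 11, Formula-sheet prep at 19, Final review at 25. The latest is hour 25.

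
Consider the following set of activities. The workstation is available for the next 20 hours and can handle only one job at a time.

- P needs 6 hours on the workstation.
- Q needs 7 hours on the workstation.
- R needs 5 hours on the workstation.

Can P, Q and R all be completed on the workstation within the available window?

Running back to back, the jobs need 6 + 7 + 5 = 18 hours on the workstation.
Since 18 ≤ 20, they fit within the window.

Yes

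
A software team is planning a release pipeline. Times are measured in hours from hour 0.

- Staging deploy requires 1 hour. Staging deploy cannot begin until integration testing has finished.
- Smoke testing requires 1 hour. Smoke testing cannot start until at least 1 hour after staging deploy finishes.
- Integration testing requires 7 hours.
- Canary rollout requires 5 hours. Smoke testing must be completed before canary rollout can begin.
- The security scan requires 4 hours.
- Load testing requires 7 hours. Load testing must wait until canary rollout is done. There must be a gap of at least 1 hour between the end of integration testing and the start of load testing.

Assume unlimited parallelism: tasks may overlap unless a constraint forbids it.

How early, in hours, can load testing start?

15

Integration testing can start immediately at hour 0; it finishes at hour 7.
After integration testing (finishes hour 7), staging deploy can start at hour 7 and finishes at hour 8.
Smoke testing cannot begin until staging deploy (finishes hour 8, plus 1-hour gap → hour 9). It runs from hour 9 to 9 + 1 = hour 10.
Canary rollout cannot begin until smoke testing (finishes hour 10). It runs from hour 10 to 10 + 5 = hour 15.
Load testing waits on canary rollout (finishes hour 15); integration testing (finishes hour 7, plus 1-hour gap → hour 8). The latest of these is hour 15, which is the earliest load testing can start.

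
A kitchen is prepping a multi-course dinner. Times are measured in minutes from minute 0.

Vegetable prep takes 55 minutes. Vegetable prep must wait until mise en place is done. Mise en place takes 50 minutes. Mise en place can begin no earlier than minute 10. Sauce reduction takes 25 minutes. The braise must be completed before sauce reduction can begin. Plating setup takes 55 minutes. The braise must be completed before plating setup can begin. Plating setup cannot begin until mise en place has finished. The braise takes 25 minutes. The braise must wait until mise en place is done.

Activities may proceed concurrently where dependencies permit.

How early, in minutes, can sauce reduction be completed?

110

Mise en place waits on its own release at minute 10, so it starts at minute 10 and finishes at 10 + 50 = minute 60.
After mise en place (finishes minute 60), the braise can start at minute 60 and finishes at minute 85.
Sauce reduction waits on the braise (finishes minute 85), so it starts at minute 85 and finishes at 85 + 25 = minute 110.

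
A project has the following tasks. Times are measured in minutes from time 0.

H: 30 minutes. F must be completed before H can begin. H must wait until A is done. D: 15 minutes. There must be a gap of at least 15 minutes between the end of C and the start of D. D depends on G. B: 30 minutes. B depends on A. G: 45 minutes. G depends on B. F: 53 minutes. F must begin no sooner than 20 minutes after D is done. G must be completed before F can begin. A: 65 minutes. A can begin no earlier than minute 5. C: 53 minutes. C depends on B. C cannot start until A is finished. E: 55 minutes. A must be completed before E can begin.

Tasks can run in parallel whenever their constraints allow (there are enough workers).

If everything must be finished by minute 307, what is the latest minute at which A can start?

Nothing follows H; the deadline of minute 307 is its only limit. It must start by 307 − 30 = minute 277.
F feeds into H (must start by minute 277); so F must finish by minute 277 and therefore start by minute 224.
Since F (must start by minute 224, minus 20-minute gap → minute 204) depends on it, D must finish by minute 204. Backing off its 15-minute duration gives a latest start of minute 189.
C has to be done before D (must start by minute 189, minus 15-minute gap → minute 174). That means finishing by minute 174, i.e. starting by 174 − 53 = minute 121.
G feeds D (must start by minute 189); F (must start by minute 224). Taking the minimum, G must finish by minute 189 and start by 189 − 45 = minute 144.
B must finish in time for C (must start by minute 121); G (must start by minute 144). The tightest is minute 121, so B must start by 121 − 30 = minute 91.
E must finish by minute 307; it takes 55 minutes, so it must start by 307 − 55 = minute 252.
A feeds B (must start by minute 91); C (must start by minute 121); E (must start by minute 252); H (must start by minute 277). Taking the minimum, A must finish by minute 91 and start by 91 − 65 = minute 26.

26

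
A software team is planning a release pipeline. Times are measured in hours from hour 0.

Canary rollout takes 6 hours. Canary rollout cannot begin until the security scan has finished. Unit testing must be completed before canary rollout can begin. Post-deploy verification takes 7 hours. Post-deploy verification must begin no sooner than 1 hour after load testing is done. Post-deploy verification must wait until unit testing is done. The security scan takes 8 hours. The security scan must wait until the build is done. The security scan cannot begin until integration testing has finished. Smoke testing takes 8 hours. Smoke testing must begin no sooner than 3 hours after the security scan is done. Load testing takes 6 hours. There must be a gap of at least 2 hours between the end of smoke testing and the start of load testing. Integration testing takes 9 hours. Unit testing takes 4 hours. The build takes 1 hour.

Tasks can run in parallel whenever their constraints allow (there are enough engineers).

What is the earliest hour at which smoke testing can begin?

20

Nothing blocks integration testing, so it runs from hour 0 to hour 9.
The build has no prerequisites, so it starts at hour 0 and finishes at hour 1.
The security scan needs all of the build (finishes hour 1); integration testing (finishes hour 9). That puts its earliest start at hour 9; it finishes at 9 + 8 = hour 17.
Smoke testing waits on the security scan (finishes hour 17, plus 3-hour gap → hour 20), so the earliest it can start is hour 20.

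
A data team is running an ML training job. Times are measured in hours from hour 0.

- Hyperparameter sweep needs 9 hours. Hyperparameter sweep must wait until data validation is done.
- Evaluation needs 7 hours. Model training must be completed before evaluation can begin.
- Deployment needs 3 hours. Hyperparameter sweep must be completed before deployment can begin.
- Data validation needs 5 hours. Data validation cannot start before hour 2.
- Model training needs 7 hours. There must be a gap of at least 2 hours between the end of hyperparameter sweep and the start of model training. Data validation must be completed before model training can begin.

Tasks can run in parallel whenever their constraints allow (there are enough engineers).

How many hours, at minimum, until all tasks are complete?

32

After its own release at hour 2, data validation can start at hour 2 and finishes at hour 7.
After data validation (finishes hour 7), hyperparameter sweep can start at hour 7 and finishes at hour 16.
Deployment cannot begin until hyperparameter sweep (finishes hour 16). It runs from hour 16 to 16 + 3 = hour 19.
For model training: hyperparameter sweep (finishes hour 16, plus 2-hour gap → hour 18); data validation (finishes hour 7). Taking the maximum gives a start of hour 18, and it finishes at 18 + 7 = hour 25.
After model training (finishes hour 25), evaluation can start at hour 25 and finishes at hour 32.
All tasks are finished once the last one completes. Finish times: Data validation at 7, Hyperparameter sweep at 16, Model training at 25, Evaluation at 32, Deployment at 19. The latest is hour 32.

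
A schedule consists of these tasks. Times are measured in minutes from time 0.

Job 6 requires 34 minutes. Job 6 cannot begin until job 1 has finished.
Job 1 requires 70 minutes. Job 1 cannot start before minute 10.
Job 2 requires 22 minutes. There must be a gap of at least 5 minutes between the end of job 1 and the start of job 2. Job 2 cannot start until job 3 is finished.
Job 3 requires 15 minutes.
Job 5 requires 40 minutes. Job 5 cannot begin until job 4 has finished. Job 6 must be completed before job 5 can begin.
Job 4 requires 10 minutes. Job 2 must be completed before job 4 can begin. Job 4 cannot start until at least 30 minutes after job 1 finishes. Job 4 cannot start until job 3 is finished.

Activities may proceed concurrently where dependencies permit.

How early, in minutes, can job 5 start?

120

Job 3 has no prerequisites, so it starts at minute 0 and finishes at minute 15.
Job 1 waits on its own release at minute 10, so it starts at minute 10 and finishes at 10 + 70 = minute 80.
After job 1 (finishes minute 80), job 6 can start at minute 80 and finishes at minute 114.
Job 2 needs all of job 1 (finishes minute 80, plus 5-minute gap → minute 85); job 3 (finishes minute 15). That puts its earliest start at minute 85; it finishes at 85 + 22 = minute 107.
Job 4 cannot start until job 2 (finishes minute 107); job 1 (finishes minute 80, plus 30-minute gap → minute 110); job 3 (finishes minute 15). The controlling bound is minute 110, so job 4 finishes at 110 + 10 = minute 120.
Job 5 waits on job 4 (finishes minute 120); job 6 (finishes minute 114). The latest of these is minute 120, which is the earliest job 5 can start.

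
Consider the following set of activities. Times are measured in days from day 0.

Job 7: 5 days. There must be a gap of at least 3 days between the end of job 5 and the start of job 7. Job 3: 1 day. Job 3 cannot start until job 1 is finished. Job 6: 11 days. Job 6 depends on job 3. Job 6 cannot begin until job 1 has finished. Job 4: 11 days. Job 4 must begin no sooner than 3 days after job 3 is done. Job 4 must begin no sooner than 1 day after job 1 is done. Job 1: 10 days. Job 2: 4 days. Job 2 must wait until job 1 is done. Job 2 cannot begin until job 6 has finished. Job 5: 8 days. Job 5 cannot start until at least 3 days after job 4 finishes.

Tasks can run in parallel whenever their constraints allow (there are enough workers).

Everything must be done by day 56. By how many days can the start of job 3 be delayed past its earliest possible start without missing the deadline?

12

Job 1 can start immediately at day 0; it finishes at day 10.
Job 3 cannot begin until job 1 (finishes day 10). It runs from day 10 to 10 + 1 = day 11.

Working backward from the deadline:
Nothing follows job 7; the deadline of day 56 is its only limit. It must start by 56 − 5 = day 51.
Job 5 feeds into job 7 (must start by day 51, minus 3-day gap → day 48); so job 5 must finish by day 48 and therefore start by day 40.
Job 4 has to be done before job 5 (must start by day 40, minus 3-day gap → day 37). That means finishing by day 37, i.e. starting by 37 − 11 = day 26.
To finish by day 56, job 2 (duration 4) must start no later than day 52.
Job 6 must finish before job 2 (must start by day 52). With an 11-day duration, job 6 must start by 52 − 11 = day 41.
For job 3: job 4 (must start by day 26, minus 3-day gap → day 23); job 6 (must start by day 41). The most restrictive is day 23; with a 1-day duration, job 3 must start by day 22.
So job 3 can start as early as day 10 and as late as day 22, giving 22 − 10 = 12 days of slack.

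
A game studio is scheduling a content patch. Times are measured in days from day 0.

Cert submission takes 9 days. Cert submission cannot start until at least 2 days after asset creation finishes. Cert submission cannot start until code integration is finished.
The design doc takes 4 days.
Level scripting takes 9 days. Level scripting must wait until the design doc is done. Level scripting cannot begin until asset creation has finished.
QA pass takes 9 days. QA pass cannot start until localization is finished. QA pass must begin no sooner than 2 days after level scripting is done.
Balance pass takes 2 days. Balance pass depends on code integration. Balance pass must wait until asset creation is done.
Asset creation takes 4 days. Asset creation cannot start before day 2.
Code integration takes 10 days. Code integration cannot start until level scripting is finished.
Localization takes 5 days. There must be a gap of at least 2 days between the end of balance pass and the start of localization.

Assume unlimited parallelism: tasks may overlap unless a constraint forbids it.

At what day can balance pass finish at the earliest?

27

Asset creation waits on its own release at day 2, so it starts at day 2 and finishes at 2 + 4 = day 6.
Nothing blocks the design doc, so it runs from day 0 to day 4.
Level scripting has to wait for the design doc (finishes day 4); asset creation (finishes day 6). The latest of these is day 6, so level scripting runs day 6 to 6 + 9 = day 15.
Code integration waits on level scripting (finishes day 15), so it starts at day 15 and finishes at 15 + 10 = day 25.
Balance pass has to wait for code integration (finishes day 25); asset creation (finishes day 6). The latest of these is day 25, so balance pass runs day 25 to 25 + 2 = day 27.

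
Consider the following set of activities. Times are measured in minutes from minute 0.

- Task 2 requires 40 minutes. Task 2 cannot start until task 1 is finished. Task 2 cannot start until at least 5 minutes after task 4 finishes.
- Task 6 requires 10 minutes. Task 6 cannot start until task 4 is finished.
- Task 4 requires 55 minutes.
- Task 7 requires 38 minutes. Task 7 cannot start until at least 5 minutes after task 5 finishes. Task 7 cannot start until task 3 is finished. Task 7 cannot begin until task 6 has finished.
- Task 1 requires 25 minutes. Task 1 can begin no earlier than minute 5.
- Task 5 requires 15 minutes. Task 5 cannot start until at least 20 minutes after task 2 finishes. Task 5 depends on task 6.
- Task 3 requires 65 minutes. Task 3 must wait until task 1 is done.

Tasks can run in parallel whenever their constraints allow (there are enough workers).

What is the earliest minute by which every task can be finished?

Task 4 has no prerequisites, so it starts at minute 0 and finishes at minute 55.
Task 6 cannot begin until task 4 (finishes minute 55). It runs from minute 55 to 55 + 10 = minute 65.
Task 1 cannot begin until its own release at minute 5. It runs from minute 5 to 5 + 25 = minute 30.
Task 3 waits on task 1 (finishes minute 30), so it starts at minute 30 and finishes at 30 + 65 = minute 95.
For task 2: task 1 (finishes minute 30); task 4 (finishes minute 55, plus 5-minute gap → minute 60). Taking the maximum gives a start of minute 60, and it finishes at 60 + 40 = minute 100.
Task 5 cannot start until task 2 (finishes minute 100, plus 20-minute gap → minute 120); task 6 (finishes minute 65). The controlling bound is minute 120, so task 5 finishes at 120 + 15 = minute 135.
Task 7 cannot start until task 5 (finishes minute 135, plus 5-minute gap → minute 140); task 3 (finishes minute 95); task 6 (finishes minute 65). The controlling bound is minute 140, so task 7 finishes at 140 + 38 = minute 178.
All tasks are finished once the last one completes. Finish times: Task 1 at 30, Task 2 at 100, Task 3 at 95, Task 4 at 55, Task 5 at 135, Task 6 at 65, Task 7 at 178. The latest is minute 178.

178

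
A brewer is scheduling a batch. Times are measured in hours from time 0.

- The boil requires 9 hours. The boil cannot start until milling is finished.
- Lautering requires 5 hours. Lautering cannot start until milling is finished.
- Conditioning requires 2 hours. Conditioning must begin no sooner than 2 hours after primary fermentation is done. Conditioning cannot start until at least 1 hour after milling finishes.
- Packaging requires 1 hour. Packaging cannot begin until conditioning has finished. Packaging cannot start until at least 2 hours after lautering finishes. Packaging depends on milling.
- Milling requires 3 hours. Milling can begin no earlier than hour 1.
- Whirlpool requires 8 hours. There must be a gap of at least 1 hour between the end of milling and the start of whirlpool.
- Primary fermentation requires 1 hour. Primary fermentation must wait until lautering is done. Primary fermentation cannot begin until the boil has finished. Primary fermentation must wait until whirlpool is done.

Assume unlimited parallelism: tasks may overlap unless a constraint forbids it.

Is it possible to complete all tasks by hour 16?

After its own release at hour 1, milling can start at hour 1 and finishes at hour 4.
After milling (finishes hour 4, plus 1-hour gap → hour 5), whirlpool can start at hour 5 and finishes at hour 13.
The boil waits on milling (finishes hour 4), so it starts at hour 4 and finishes at 4 + 9 = hour 13.
Lautering waits on milling (finishes hour 4), so it starts at hour 4 and finishes at 4 + 5 = hour 9.
Primary fermentation cannot start until lautering (finishes hour 9); the boil (finishes hour 13); whirlpool (finishes hour 13). The controlling bound is hour 13, so primary fermentation finishes at 13 + 1 = hour 14.
Conditioning has to wait for primary fermentation (finishes hour 14, plus 2-hour gap → hour 16); milling (finishes hour 4, plus 1-hour gap → hour 5). The latest of these is hour 16, so conditioning runs hour 16 to 16 + 2 = hour 18.
Packaging cannot start until conditioning (finishes hour 18); lautering (finishes hour 9, plus 2-hour gap → hour 11); milling (finishes hour 4). The controlling bound is hour 18, so packaging finishes at 18 + 1 = hour 19.
The earliest everything can be done is hour 19, which is after the deadline of 16, so it is not possible.

No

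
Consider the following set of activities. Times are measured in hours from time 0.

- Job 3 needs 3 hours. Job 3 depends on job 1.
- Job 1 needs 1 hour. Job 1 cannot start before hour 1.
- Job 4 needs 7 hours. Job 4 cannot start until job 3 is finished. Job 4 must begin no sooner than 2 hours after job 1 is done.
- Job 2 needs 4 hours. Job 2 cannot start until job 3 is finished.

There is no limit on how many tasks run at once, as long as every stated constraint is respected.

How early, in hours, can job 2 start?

After its own release at hour 1, job 1 can start at hour 1 and finishes at hour 2.
Job 3 waits on job 1 (finishes hour 2), so it starts at hour 2 and finishes at 2 + 3 = hour 5.
Job 2 waits on job 3 (finishes hour 5), so the earliest it can start is hour 5.

5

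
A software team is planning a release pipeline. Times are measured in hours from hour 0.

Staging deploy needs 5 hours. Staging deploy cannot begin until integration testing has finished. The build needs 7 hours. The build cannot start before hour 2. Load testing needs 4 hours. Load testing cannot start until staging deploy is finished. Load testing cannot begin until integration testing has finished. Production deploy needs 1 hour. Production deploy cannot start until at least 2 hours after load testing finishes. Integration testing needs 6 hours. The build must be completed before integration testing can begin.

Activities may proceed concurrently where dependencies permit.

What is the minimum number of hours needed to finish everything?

27

After its own release at hour 2, the build can start at hour 2 and finishes at hour 9.
Integration testing cannot begin until the build (finishes hour 9). It runs from hour 9 to 9 + 6 = hour 15.
Staging deploy waits on integration testing (finishes hour 15), so it starts at hour 15 and finishes at 15 + 5 = hour 20.
Load testing has to wait for staging deploy (finishes hour 20); integration testing (finishes hour 15). The latest of these is hour 20, so load testing runs hour 20 to 20 + 4 = hour 24.
Production deploy waits on load testing (finishes hour 24, plus 2-hour gap → hour 26), so it starts at hour 26 and finishes at 26 + 1 = hour 27.
All tasks are finished once the last one completes. Finish times: The build at 9, Integration testing at 15, Staging deploy at 20, Load testing at 24, Production deploy at 27. The latest is hour 27.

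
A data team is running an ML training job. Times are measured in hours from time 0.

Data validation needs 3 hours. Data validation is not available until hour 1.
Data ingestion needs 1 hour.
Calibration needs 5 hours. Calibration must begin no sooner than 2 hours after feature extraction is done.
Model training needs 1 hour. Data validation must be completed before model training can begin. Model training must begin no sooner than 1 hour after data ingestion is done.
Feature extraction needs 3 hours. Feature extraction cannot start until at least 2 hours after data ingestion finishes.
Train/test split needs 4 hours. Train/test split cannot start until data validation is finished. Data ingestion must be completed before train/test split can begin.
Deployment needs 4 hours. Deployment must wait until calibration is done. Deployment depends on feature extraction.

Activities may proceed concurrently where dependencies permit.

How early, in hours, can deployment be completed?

17

Nothing blocks data ingestion, so it runs from hour 0 to hour 1.
Feature extraction cannot begin until data ingestion (finishes hour 1, plus 2-hour gap → hour 3). It runs from hour 3 to 3 + 3 = hour 6.
Calibration waits on feature extraction (finishes hour 6, plus 2-hour gap → hour 8), so it starts at hour 8 and finishes at 8 + 5 = hour 13.
For deployment: calibration (finishes hour 13); feature extraction (finishes hour 6). Taking the maximum gives a start of hour 13, and it finishes at 13 + 4 = hour 17.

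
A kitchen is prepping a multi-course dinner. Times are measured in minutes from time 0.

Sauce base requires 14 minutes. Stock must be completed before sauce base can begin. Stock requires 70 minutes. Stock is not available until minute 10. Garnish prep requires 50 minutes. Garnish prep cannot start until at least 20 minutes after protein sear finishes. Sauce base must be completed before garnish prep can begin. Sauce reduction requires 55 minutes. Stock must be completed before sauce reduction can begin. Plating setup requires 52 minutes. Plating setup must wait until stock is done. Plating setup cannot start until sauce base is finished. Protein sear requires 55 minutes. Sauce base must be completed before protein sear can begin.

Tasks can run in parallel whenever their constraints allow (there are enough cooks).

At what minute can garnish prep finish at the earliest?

Stock waits on its own release at minute 10, so it starts at minute 10 and finishes at 10 + 70 = minute 80.
After stock (finishes minute 80), sauce base can start at minute 80 and finishes at minute 94.
Protein sear cannot begin until sauce base (finishes minute 94). It runs from minute 94 to 94 + 55 = minute 149.
Garnish prep has to wait for protein sear (finishes minute 149, plus 20-minute gap → minute 169); sauce base (finishes minute 94). The latest of these is minute 169, so garnish prep runs minute 169 to 169 + 50 = minute 219.

219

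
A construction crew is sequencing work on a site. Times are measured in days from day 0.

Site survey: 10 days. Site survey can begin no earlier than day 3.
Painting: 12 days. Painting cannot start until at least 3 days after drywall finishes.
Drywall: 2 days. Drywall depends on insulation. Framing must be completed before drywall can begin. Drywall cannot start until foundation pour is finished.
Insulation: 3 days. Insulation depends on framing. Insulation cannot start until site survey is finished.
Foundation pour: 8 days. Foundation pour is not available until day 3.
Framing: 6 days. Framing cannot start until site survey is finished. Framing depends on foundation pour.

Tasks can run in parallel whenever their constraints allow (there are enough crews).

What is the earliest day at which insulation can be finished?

Foundation pour waits on its own release at day 3, so it starts at day 3 and finishes at 3 + 8 = day 11.
Site survey cannot begin until its own release at day 3. It runs from day 3 to 3 + 10 = day 13.
Framing has to wait for site survey (finishes day 13); foundation pour (finishes day 11). The latest of these is day 13, so framing runs day 13 to 13 + 6 = day 19.
Insulation cannot start until framing (finishes day 19); site survey (finishes day 13). The controlling bound is day 19, so insulation finishes at 19 + 3 = day 22.

22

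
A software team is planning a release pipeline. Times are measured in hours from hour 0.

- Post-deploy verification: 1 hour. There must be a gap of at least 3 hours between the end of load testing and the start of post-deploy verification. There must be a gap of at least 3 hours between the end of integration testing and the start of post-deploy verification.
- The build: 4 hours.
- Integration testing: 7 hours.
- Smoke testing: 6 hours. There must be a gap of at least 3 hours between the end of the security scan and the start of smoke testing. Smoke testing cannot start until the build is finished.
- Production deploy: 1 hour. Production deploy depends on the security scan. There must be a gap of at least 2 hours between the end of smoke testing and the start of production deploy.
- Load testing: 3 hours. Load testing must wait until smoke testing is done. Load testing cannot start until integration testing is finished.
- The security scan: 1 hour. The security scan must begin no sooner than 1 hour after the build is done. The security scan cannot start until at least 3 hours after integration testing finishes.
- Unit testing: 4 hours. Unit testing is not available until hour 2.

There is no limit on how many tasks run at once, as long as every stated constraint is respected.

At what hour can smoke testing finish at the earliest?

20

Nothing blocks integration testing, so it runs from hour 0 to hour 7.
Nothing blocks the build, so it runs from hour 0 to hour 4.
The security scan has to wait for the build (finishes hour 4, plus 1-hour gap → hour 5); integration testing (finishes hour 7, plus 3-hour gap → hour 10). The latest of these is hour 10, so the security scan runs hour 10 to 10 + 1 = hour 11.
Smoke testing cannot start until the security scan (finishes hour 11, plus 3-hour gap → hour 14); the build (finishes hour 4). The controlling bound is hour 14, so smoke testing finishes at 14 + 6 = hour 20.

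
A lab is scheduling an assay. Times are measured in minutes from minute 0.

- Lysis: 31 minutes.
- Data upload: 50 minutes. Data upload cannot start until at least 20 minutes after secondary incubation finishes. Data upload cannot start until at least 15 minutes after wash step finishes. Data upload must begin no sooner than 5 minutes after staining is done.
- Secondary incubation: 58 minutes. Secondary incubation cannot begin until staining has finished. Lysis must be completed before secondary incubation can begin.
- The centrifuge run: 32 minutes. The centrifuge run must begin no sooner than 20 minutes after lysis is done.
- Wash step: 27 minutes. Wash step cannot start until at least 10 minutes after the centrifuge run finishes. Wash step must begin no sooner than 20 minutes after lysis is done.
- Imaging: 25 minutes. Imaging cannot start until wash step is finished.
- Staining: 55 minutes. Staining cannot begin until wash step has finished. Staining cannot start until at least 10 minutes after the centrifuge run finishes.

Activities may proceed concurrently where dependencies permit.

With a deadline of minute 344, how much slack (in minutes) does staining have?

41

Lysis has no prerequisites, so it starts at minute 0 and finishes at minute 31.
After lysis (finishes minute 31, plus 20-minute gap → minute 51), the centrifuge run can start at minute 51 and finishes at minute 83.
For wash step: the centrifuge run (finishes minute 83, plus 10-minute gap → minute 93); lysis (finishes minute 31, plus 20-minute gap → minute 51). Taking the maximum gives a start of minute 93, and it finishes at 93 + 27 = minute 120.
Staining cannot start until wash step (finishes minute 120); the centrifuge run (finishes minute 83, plus 10-minute gap → minute 93). The controlling bound is minute 120, so staining finishes at 120 + 55 = minute 175.

Working backward from the deadline:
Data upload must finish by minute 344; it takes 50 minutes, so it must start by 344 − 50 = minute 294.
Secondary incubation must finish before data upload (must start by minute 294, minus 20-minute gap → minute 274). With a 58-minute duration, secondary incubation must start by 274 − 58 = minute 216.
For staining: secondary incubation (must start by minute 216); data upload (must start by minute 294, minus 5-minute gap → minute 289). The most restrictive is minute 216; with a 55-minute duration, staining must start by minute 161.
So staining can start as early as minute 120 and as late as minute 161, giving 161 − 120 = 41 minutes of slack.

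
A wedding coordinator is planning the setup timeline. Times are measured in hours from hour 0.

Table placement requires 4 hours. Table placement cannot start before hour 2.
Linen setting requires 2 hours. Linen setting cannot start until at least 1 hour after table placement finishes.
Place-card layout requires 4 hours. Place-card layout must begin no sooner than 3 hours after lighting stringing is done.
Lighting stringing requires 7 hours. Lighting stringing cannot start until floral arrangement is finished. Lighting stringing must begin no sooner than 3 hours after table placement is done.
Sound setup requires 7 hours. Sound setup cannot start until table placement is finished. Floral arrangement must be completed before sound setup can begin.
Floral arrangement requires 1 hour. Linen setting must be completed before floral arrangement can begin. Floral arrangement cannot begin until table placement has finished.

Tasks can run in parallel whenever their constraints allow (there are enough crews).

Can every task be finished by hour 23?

No

Table placement waits on its own release at hour 2, so it starts at hour 2 and finishes at 2 + 4 = hour 6.
Linen setting waits on table placement (finishes hour 6, plus 1-hour gap → hour 7), so it starts at hour 7 and finishes at 7 + 2 = hour 9.
Floral arrangement has to wait for linen setting (finishes hour 9); table placement (finishes hour 6). The latest of these is hour 9, so floral arrangement runs hour 9 to 9 + 1 = hour 10.
Sound setup cannot start until table placement (finishes hour 6); floral arrangement (finishes hour 10). The controlling bound is hour 10, so sound setup finishes at 10 + 7 = hour 17.
Lighting stringing has to wait for floral arrangement (finishes hour 10); table placement (finishes hour 6, plus 3-hour gap → hour 9). The latest of these is hour 10, so lighting stringing runs hour 10 to 10 + 7 = hour 17.
After lighting stringing (finishes hour 17, plus 3-hour gap → hour 20), place-card layout can start at hour 20 and finishes at hour 24.
The earliest everything can be done is hour 24, which is after the deadline of 23, so it is not possible.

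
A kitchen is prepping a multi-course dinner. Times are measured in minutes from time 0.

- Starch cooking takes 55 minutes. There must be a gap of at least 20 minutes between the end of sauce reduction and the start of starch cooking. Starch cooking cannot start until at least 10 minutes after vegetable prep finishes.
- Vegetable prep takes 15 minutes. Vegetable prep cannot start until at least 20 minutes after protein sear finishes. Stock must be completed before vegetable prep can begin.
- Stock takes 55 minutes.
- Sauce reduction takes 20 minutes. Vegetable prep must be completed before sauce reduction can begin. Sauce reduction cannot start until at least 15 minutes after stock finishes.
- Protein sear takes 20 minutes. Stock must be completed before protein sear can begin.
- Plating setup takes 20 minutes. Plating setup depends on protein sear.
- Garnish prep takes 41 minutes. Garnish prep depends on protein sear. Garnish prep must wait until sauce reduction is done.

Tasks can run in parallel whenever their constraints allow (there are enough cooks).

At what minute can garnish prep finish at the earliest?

171

Nothing blocks stock, so it runs from minute 0 to minute 55.
Protein sear waits on stock (finishes minute 55), so it starts at minute 55 and finishes at 55 + 20 = minute 75.
Vegetable prep needs all of protein sear (finishes minute 75, plus 20-minute gap → minute 95); stock (finishes minute 55). That puts its earliest start at minute 95; it finishes at 95 + 15 = minute 110.
Sauce reduction cannot start until vegetable prep (finishes minute 110); stock (finishes minute 55, plus 15-minute gap → minute 70). The controlling bound is minute 110, so sauce reduction finishes at 110 + 20 = minute 130.
Garnish prep needs all of protein sear (finishes minute 75); sauce reduction (finishes minute 130). That puts its earliest start at minute 130; it finishes at 130 + 41 = minute 171.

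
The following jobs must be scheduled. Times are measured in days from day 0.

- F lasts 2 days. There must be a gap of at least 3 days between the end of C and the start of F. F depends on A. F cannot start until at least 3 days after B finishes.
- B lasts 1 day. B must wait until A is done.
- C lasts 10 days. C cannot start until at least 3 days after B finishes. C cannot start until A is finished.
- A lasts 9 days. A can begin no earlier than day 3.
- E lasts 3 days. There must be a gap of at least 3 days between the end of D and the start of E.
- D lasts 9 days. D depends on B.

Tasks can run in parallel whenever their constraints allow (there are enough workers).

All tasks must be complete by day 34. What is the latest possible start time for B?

15

F must finish by day 34; it takes 2 days, so it must start by 34 − 2 = day 32.
C must finish before F (must start by day 32, minus 3-day gap → day 29). With a 10-day duration, C must start by 29 − 10 = day 19.
To finish by day 34, E (duration 3) must start no later than day 31.
D feeds into E (must start by day 31, minus 3-day gap → day 28); so D must finish by day 28 and therefore start by day 19.
B must finish in time for C (must start by day 19, minus 3-day gap → day 16); D (must start by day 19); F (must start by day 32, minus 3-day gap → day 29). The tightest is day 16, so B must start by 16 − 1 = day 15.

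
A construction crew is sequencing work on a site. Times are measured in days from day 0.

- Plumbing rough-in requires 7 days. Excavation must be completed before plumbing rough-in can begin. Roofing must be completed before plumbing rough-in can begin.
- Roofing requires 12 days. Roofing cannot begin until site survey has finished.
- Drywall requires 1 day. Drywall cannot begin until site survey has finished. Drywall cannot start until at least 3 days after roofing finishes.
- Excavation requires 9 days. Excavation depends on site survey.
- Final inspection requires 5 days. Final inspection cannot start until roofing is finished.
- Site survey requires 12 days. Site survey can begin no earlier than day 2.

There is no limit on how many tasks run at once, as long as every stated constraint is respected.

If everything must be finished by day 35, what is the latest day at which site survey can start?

To finish by day 35, plumbing rough-in (duration 7) must start no later than day 28.
Excavation has to be done before plumbing rough-in (must start by day 28). That means finishing by day 28, i.e. starting by 28 − 9 = day 19.
Nothing follows drywall; the deadline of day 35 is its only limit. It must start by 35 − 1 = day 34.
Final inspection has no dependents, so it just needs to finish by day 35. Starting by 35 − 5 = day 30 achieves that.
Roofing has several dependents: plumbing rough-in (must start by day 28); drywall (must start by day 34, minus 3-day gap → day 31); final inspection (must start by day 30). The earliest of those limits is day 28, so roofing must start by 28 − 12 = day 16.
Site survey must finish in time for excavation (must start by day 19); roofing (must start by day 16); drywall (must start by day 34). The tightest is day 16, so site survey must start by 16 − 12 = day 4.

4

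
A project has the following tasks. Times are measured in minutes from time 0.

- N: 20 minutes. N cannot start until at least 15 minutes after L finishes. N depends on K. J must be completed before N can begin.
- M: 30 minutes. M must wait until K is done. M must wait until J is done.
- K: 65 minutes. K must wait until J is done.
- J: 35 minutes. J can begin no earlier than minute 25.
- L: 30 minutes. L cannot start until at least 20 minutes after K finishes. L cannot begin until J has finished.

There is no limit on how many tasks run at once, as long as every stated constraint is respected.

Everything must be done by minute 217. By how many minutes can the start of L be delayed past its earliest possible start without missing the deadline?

After its own release at minute 25, J can start at minute 25 and finishes at minute 60.
After J (finishes minute 60), K can start at minute 60 and finishes at minute 125.
For L: K (finishes minute 125, plus 20-minute gap → minute 145); J (finishes minute 60). Taking the maximum gives a start of minute 145, and it finishes at 145 + 30 = minute 175.

Working backward from the deadline:
To finish by minute 217, N (duration 20) must start no later than minute 197.
Since N (must start by minute 197, minus 15-minute gap → minute 182) depends on it, L must finish by minute 182. Backing off its 30-minute duration gives a latest start of minute 152.
So L can start as early as minute 145 and as late as minute 152, giving 152 − 145 = 7 minutes of slack.

7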